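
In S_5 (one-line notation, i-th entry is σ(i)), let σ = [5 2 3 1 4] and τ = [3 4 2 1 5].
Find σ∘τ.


σ∘τ: apply τ first, then σ
1 →τ 3 →σ 3
2 →τ 4 →σ 1
3 →τ 2 →σ 2
4 →τ 1 →σ 5
5 →τ 5 →σ 4

σ∘τ = [3 1 2 5 4]


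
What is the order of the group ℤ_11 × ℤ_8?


|A × B| = |A| · |B|
|ℤ_11 × ℤ_8| = 11 × 8 = 88

|ℤ_11 × ℤ_8| = 88


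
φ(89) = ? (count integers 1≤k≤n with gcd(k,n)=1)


Factor n: 89 = 89
φ(n) = n · ∏(1 - 1/p) over distinct primes p | n
φ(89) = 89 · (1 - 1/89) = 88

φ(89) = 88


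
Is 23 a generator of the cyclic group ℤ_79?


g generates ℤ_n iff gcd(g, n) = 1
gcd(23, 79) = 1
Since gcd = 1, 23 is a generator.

Yes, 23 generates ℤ_79


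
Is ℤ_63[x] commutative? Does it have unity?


ℤ_63 has zero divisors (3·21 ≡ 0), and these lift to constant zero divisors in ℤ_63[x]; so not an integral domain
Commutative: Yes
Integral domain: No
Has unity: Yes

ℤ_63[x]: Commutative=Yes, Unity=Yes


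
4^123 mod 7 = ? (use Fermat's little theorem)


Fermat's little theorem: if p is prime and gcd(a,p)=1, then a^(p-1) ≡ 1 (mod p)
p = 7 is prime, gcd(4,7) = 1
Reduce exponent: 123 mod 6 = 3
So 4^123 ≡ 4^3 (mod 7)
4^3 mod 7 = 1

4^123 ≡ 1 (mod 7)


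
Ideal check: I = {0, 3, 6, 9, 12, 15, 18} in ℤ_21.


Check ideal conditions for I = {0, 3, 6, 9, 12, 15, 18} in ℤ_21:
(1) I is an additive subgroup? Yes
(2) For r ∈ ℤ_21 and a ∈ I: r·a ∈ I? Yes

Yes, I is an ideal of ℤ_21


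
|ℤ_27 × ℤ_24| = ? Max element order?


|ℤ_27 × ℤ_24| = 27 × 24 = 648
Max element order = lcm(27,24) = 216
Cyclic? No (gcd=3)

|ℤ_27×ℤ_24| = 648, max element order = 216


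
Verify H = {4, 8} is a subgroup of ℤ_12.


Subgroup test for H = {4, 8} in (ℤ_12, +):
(1) 0 ∈ H? No
(2) Closure: for all a,b ∈ H, (a+b) mod 12 ∈ H? No  [counterexample: 4 + 8 = 0 ∉ H]
(3) Inverses: for all a ∈ H, -a mod 12 ∈ H? Yes

No, H is not a subgroup of ℤ_12


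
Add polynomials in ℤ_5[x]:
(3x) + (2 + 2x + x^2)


Add coefficients mod 5:
x^0: 0 + 2 = 2 (mod 5)
x^1: 3 + 2 = 0 (mod 5)
x^2: 0 + 1 = 1 (mod 5)
Result: 2 + x^2

f + g = 2 + x^2


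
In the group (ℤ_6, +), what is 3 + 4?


Operation: addition mod 6
3 + 4 = (a + b) mod 6 with a = 3, b = 4

3 + 4 = 1


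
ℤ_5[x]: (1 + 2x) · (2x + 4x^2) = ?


Expand and collect like terms; reduce coefficients mod 5:
x^0: 1·0 = 0 ≡ 0 (mod 5)
x^1: 1·2 + 2·0 = 2 ≡ 2 (mod 5)
x^2: 1·4 + 2·2 = 8 ≡ 3 (mod 5)
x^3: 2·4 = 8 ≡ 3 (mod 5)
Result: 2x + 3x^2 + 3x^3

f · g = 2x + 3x^2 + 3x^3


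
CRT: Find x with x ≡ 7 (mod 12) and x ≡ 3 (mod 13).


m₁ = 12, m₂ = 13, gcd = 1, so CRT applies. M = m₁·m₂ = 156
Let M₁ = M/m₁ = 13, M₂ = M/m₂ = 12
Find y₁ ≡ M₁⁻¹ (mod m₁): 13⁻¹ ≡ 1 (mod 12)
Find y₂ ≡ M₂⁻¹ (mod m₂): 12⁻¹ ≡ 12 (mod 13)
x = a₁·M₁·y₁ + a₂·M₂·y₂ = 7·13·1 + 3·12·12 = 523
Reduce mod 156: x ≡ 55
Check: 55 mod 12 = 7 ✓, 55 mod 13 = 3 ✓

x ≡ 55 (mod 156)


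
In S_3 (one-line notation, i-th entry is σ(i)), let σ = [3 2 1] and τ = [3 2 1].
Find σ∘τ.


σ∘τ: apply τ first, then σ
1 →τ 3 →σ 1
2 →τ 2 →σ 2
3 →τ 1 →σ 3

σ∘τ = [1 2 3]


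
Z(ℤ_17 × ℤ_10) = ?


Z(G) = {g ∈ G | gx = xg for all x ∈ G}
Direct product of abelian groups is abelian, so Z(G) = G

Z(ℤ_17 × ℤ_10) = ℤ_17 × ℤ_10


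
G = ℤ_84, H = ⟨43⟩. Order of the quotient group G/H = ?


|⟨43⟩| = n / gcd(43, 84) = 84 / 1 = 84
H is normal (ℤ_84 is abelian).
|G/H| = |G| / |H| = 84 / 84 = 1

|G/H| = 1


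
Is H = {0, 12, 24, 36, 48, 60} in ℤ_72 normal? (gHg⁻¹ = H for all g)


H = {0, 12, 24, 36, 48, 60} in ℤ_72
ℤ_72 is abelian; every subgroup of an abelian group is normal

Yes, normal subgroup


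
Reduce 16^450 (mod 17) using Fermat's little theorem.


Fermat's little theorem: if p is prime and gcd(a,p)=1, then a^(p-1) ≡ 1 (mod p)
p = 17 is prime, gcd(16,17) = 1
Reduce exponent: 450 mod 16 = 2
So 16^450 ≡ 16^2 (mod 17)
16^2 mod 17 = 1

16^450 ≡ 1 (mod 17)


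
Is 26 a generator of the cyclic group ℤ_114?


g generates ℤ_n iff gcd(g, n) = 1
gcd(26, 114) = 2
Since gcd = 2 ≠ 1, ⟨26⟩ has order 57 < 114, so 26 is not a generator.

No, 26 does not generate ℤ_114


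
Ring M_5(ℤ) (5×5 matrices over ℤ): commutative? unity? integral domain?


Matrix multiplication is non-commutative for n ≥ 2; the identity matrix I is the unity; singular matrices give zero divisors, so not an integral domain
Commutative: No
Integral domain: No
Has unity: Yes

M_5(ℤ) (5×5 matrices over ℤ): Commutative=No, Unity=Yes


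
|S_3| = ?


|S_n| = n! (number of permutations of n symbols)
|S_3| = 3! = 6

|S_3| = 6


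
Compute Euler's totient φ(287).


Factor n: 287 = 7 × 41
φ(n) = n · ∏(1 - 1/p) over distinct primes p | n
φ(287) = 287 · (1 - 1/7) · (1 - 1/41) = 240

φ(287) = 240


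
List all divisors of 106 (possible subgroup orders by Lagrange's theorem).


Lagrange's theorem: |H| divides |G|
|G| = 106
Divisors of 106: 1, 2, 53, 106

Possible subgroup orders: {1, 2, 53, 106}


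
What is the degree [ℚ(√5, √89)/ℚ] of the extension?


[ℚ(√5,√89):ℚ] = [ℚ(√5,√89):ℚ(√5)]·[ℚ(√5):ℚ] = 2·2 = 4

[ℚ(√5, √89)/ℚ] = 4


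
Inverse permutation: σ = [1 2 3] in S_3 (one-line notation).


To find σ⁻¹, swap domain and range:
σ(1) = 1 → σ⁻¹(1) = 1
σ(2) = 2 → σ⁻¹(2) = 2
σ(3) = 3 → σ⁻¹(3) = 3

σ⁻¹ = [1 2 3]


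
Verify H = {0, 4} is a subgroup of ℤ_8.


Subgroup test for H = {0, 4} in (ℤ_8, +):
(1) 0 ∈ H? Yes
(2) Closure: for all a,b ∈ H, (a+b) mod 8 ∈ H? Yes
(3) Inverses: for all a ∈ H, -a mod 8 ∈ H? Yes

Yes, H is a subgroup of ℤ_8


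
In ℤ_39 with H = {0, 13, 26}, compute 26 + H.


26 + H = {26 + h (mod 39) : h ∈ H}
26+0=26, 26+13=0, 26+26=13
26 + H = {0, 13, 26} = 0 + H

26 + H = {0, 13, 26}


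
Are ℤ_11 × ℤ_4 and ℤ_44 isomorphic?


Comparing ℤ_11 × ℤ_4 and ℤ_44:
gcd(11,4) = 1, so ℤ_11 × ℤ_4 ≅ ℤ_44 (CRT)

Yes, ℤ_11 × ℤ_4 ≅ ℤ_44


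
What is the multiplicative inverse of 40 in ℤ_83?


Use the extended Euclidean algorithm to write 1 = 40·s + 83·t; then s mod 83 is the inverse.
Euclidean algorithm:
  40 = 0·83 + 40
  83 = 2·40 + 3
  40 = 13·3 + 1
  3 = 3·1 + 0
gcd(40,83) = 1
Back-substitution gives: 40·(27) + 83·(-13) = 1
So 40⁻¹ ≡ 27 ≡ 27 (mod 83)
Check: 40 × 27 = 1080 ≡ 1 (mod 83) ✓

40⁻¹ ≡ 27 (mod 83)


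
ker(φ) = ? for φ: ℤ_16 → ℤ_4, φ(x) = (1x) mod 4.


Kernel = preimage of identity
ker(φ) = {x ∈ ℤ_16 : 1x ≡ 0 (mod 4)}. Since 4 | 16, φ is well-defined. The kernel is the cyclic subgroup ⟨4⟩ of ℤ_16 (order 4), i.e. {0, 4, 8, 12}

ker(φ) = {0, 4, 8, 12}


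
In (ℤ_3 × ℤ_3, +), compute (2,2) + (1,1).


Operation: componentwise addition mod (3, 3)
(2,2) + (1,1) = ((a₁+b₁) mod 3, (a₂+b₂) mod 3) with a = (2,2), b = (1,1)

(2,2) + (1,1) = (0,0)


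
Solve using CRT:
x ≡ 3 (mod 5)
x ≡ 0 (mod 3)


m₁ = 5, m₂ = 3, gcd = 1, so CRT applies. M = m₁·m₂ = 15
Let M₁ = M/m₁ = 3, M₂ = M/m₂ = 5
Find y₁ ≡ M₁⁻¹ (mod m₁): 3⁻¹ ≡ 2 (mod 5)
Find y₂ ≡ M₂⁻¹ (mod m₂): 5⁻¹ ≡ 2 (mod 3)
x = a₁·M₁·y₁ + a₂·M₂·y₂ = 3·3·2 + 0·5·2 = 18
Reduce mod 15: x ≡ 3
Check: 3 mod 5 = 3 ✓, 3 mod 3 = 0 ✓

x ≡ 3 (mod 15)


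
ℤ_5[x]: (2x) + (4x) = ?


Add coefficients mod 5:
x^0: 0 + 0 = 0 (mod 5)
x^1: 2 + 4 = 1 (mod 5)
Result: x

f + g = x


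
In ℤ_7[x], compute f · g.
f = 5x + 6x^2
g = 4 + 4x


Expand and collect like terms; reduce coefficients mod 7:
x^0: 0·4 = 0 ≡ 0 (mod 7)
x^1: 0·4 + 5·4 = 20 ≡ 6 (mod 7)
x^2: 5·4 + 6·4 = 44 ≡ 2 (mod 7)
x^3: 6·4 = 24 ≡ 3 (mod 7)
Result: 6x + 2x^2 + 3x^3

f · g = 6x + 2x^2 + 3x^3


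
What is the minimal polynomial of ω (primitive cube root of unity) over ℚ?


ω satisfies x² + x + 1 = 0 (the cyclotomic polynomial Φ₃)

Minimal polynomial: x² + x + 1


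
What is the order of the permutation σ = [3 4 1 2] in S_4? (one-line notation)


Cycle decomposition: (1 3) (2 4)
Cycle lengths: 2, 2
Order = lcm(2, 2) = 2

ord(σ) = 2


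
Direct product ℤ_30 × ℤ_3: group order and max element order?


|ℤ_30 × ℤ_3| = 30 × 3 = 90
Max element order = lcm(30,3) = 30
Cyclic? No (gcd=3)

|ℤ_30×ℤ_3| = 90, max element order = 30


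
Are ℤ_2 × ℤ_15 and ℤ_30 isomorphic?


Comparing ℤ_2 × ℤ_15 and ℤ_30:
gcd(2,15) = 1, so ℤ_2 × ℤ_15 ≅ ℤ_30 (CRT)

Yes, ℤ_2 × ℤ_15 ≅ ℤ_30


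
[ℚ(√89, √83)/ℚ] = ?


[ℚ(√89,√83):ℚ] = [ℚ(√89,√83):ℚ(√89)]·[ℚ(√89):ℚ] = 2·2 = 4

[ℚ(√89, √83)/ℚ] = 4


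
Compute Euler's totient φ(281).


Factor n: 281 = 281
φ(n) = n · ∏(1 - 1/p) over distinct primes p | n
φ(281) = 281 · (1 - 1/281) = 280

φ(281) = 280


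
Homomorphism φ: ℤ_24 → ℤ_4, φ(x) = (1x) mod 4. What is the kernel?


Kernel = preimage of identity
ker(φ) = {x ∈ ℤ_24 : 1x ≡ 0 (mod 4)}. Since 4 | 24, φ is well-defined. The kernel is the cyclic subgroup ⟨4⟩ of ℤ_24 (order 6), i.e. {0, 4, 8, 12, 16, 20}

ker(φ) = {0, 4, 8, 12, 16, 20}


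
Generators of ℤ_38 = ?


g generates ℤ_n iff gcd(g,n) = 1
Prime factors of 38: 2, 19
Generators are g ∈ {1,...,37} not divisible by any of these primes.
Generators: {1, 3, 5, 7, 9, 11, 13, 15, 17, 21, 23, 25, 27, 29, 31, 33, 35, 37}
Number of generators = φ(38) = 18

Generators of ℤ_38 = {1, 3, 5, 7, 9, 11, 13, 15, 17, 21, 23, 25, 27, 29, 31, 33, 35, 37}


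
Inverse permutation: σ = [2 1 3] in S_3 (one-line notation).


To find σ⁻¹, swap domain and range:
σ(1) = 2 → σ⁻¹(2) = 1
σ(2) = 1 → σ⁻¹(1) = 2
σ(3) = 3 → σ⁻¹(3) = 3

σ⁻¹ = [2 1 3]


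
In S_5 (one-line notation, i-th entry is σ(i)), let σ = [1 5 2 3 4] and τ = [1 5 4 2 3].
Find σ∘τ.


σ∘τ: apply τ first, then σ
1 →τ 1 →σ 1
2 →τ 5 →σ 4
3 →τ 4 →σ 3
4 →τ 2 →σ 5
5 →τ 3 →σ 2

σ∘τ = [1 4 3 5 2]


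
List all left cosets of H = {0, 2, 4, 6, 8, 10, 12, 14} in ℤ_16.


H = {0, 2, 4, 6, 8, 10, 12, 14}, |H| = 8
Number of cosets = |G|/|H| = 16/8 = 2
0 + H = {0, 2, 4, 6, 8, 10, 12, 14}
1 + H = {1, 3, 5, 7, 9, 11, 13, 15}

Cosets: 0+H={0,2,4,6,8,10,12,14}; 1+H={1,3,5,7,9,11,13,15}


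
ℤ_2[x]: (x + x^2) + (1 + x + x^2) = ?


Add coefficients mod 2:
x^0: 0 + 1 = 1 (mod 2)
x^1: 1 + 1 = 0 (mod 2)
x^2: 1 + 1 = 0 (mod 2)
Result: 1

f + g = 1


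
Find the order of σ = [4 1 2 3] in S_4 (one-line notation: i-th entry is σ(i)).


Cycle decomposition: (1 4 3 2)
Cycle lengths: 4
Order = lcm(4) = 4

ord(σ) = 4


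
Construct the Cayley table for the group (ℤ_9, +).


Elements: {0, 1, 2, 3, 4, 5, 6, 7, 8}
Operation: addition mod 9
Entry (a, b) = (a + b) mod 9

Cayley table:
  | 0 | 1 | 2 | 3 | 4 | 5 | 6 | 7 | 8
0 | 0 | 1 | 2 | 3 | 4 | 5 | 6 | 7 | 8
1 | 1 | 2 | 3 | 4 | 5 | 6 | 7 | 8 | 0
2 | 2 | 3 | 4 | 5 | 6 | 7 | 8 | 0 | 1
3 | 3 | 4 | 5 | 6 | 7 | 8 | 0 | 1 | 2
4 | 4 | 5 | 6 | 7 | 8 | 0 | 1 | 2 | 3
5 | 5 | 6 | 7 | 8 | 0 | 1 | 2 | 3 | 4
6 | 6 | 7 | 8 | 0 | 1 | 2 | 3 | 4 | 5
7 | 7 | 8 | 0 | 1 | 2 | 3 | 4 | 5 | 6
8 | 8 | 0 | 1 | 2 | 3 | 4 | 5 | 6 | 7


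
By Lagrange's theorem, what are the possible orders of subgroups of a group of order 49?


Lagrange's theorem: |H| divides |G|
|G| = 49
Divisors of 49: 1, 7, 49

Possible subgroup orders: {1, 7, 49}


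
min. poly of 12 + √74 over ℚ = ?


Let α = 12 + √74. Then α - 12 = √74, so (α - 12)² = 74, giving α² - 24α + 70 = 0. Degree 2 and α ∉ ℚ, so this is the minimal polynomial.

Minimal polynomial: x² - 24x + 70


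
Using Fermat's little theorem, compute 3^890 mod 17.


Fermat's little theorem: if p is prime and gcd(a,p)=1, then a^(p-1) ≡ 1 (mod p)
p = 17 is prime, gcd(3,17) = 1
Reduce exponent: 890 mod 16 = 10
So 3^890 ≡ 3^10 (mod 17)
3^10 mod 17 = 8

3^890 ≡ 8 (mod 17)


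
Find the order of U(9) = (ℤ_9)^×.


U(n) is the group of units mod n; |U(n)| = φ(n)
|U(9)| = φ(9) = 6

|U(9) = (ℤ_9)^×| = 6


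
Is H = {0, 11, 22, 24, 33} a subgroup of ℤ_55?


Subgroup test for H = {0, 11, 22, 24, 33} in (ℤ_55, +):
(1) 0 ∈ H? Yes
(2) Closure: for all a,b ∈ H, (a+b) mod 55 ∈ H? No  [counterexample: 11 + 24 = 35 ∉ H]
(3) Inverses: for all a ∈ H, -a mod 55 ∈ H? No

No, H is not a subgroup of ℤ_55


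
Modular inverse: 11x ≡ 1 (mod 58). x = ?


Use the extended Euclidean algorithm to write 1 = 11·s + 58·t; then s mod 58 is the inverse.
Euclidean algorithm:
  11 = 0·58 + 11
  58 = 5·11 + 3
  11 = 3·3 + 2
  3 = 1·2 + 1
  2 = 2·1 + 0
gcd(11,58) = 1
Back-substitution gives: 11·(-21) + 58·(4) = 1
So 11⁻¹ ≡ -21 ≡ 37 (mod 58)
Check: 11 × 37 = 407 ≡ 1 (mod 58) ✓

11⁻¹ ≡ 37 (mod 58)


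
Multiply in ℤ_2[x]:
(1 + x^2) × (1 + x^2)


Expand and collect like terms; reduce coefficients mod 2:
x^0: 1·1 = 1 ≡ 1 (mod 2)
x^1: 1·0 + 0·1 = 0 ≡ 0 (mod 2)
x^2: 1·1 + 0·0 + 1·1 = 2 ≡ 0 (mod 2)
x^3: 0·1 + 1·0 = 0 ≡ 0 (mod 2)
x^4: 1·1 = 1 ≡ 1 (mod 2)
Result: 1 + x^4

f · g = 1 + x^4


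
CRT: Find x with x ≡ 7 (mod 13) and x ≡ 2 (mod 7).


m₁ = 13, m₂ = 7, gcd = 1, so CRT applies. M = m₁·m₂ = 91
Let M₁ = M/m₁ = 7, M₂ = M/m₂ = 13
Find y₁ ≡ M₁⁻¹ (mod m₁): 7⁻¹ ≡ 2 (mod 13)
Find y₂ ≡ M₂⁻¹ (mod m₂): 13⁻¹ ≡ 6 (mod 7)
x = a₁·M₁·y₁ + a₂·M₂·y₂ = 7·7·2 + 2·13·6 = 254
Reduce mod 91: x ≡ 72
Check: 72 mod 13 = 7 ✓, 72 mod 7 = 2 ✓

x ≡ 72 (mod 91)


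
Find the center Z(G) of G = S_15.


Z(G) = {g ∈ G | gx = xg for all x ∈ G}
S_n is non-abelian for n ≥ 3; Z(S_15) is trivial

Z(S_15) = {e}


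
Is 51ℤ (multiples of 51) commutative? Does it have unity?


51ℤ is a commutative ring under +,× but has no multiplicative identity (1 ∉ 51ℤ); it has no zero divisors, but without unity it is not an integral domain
Commutative: Yes
Integral domain: No
Has unity: No

51ℤ (multiples of 51): Commutative=Yes, Unity=No


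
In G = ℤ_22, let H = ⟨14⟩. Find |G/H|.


|⟨14⟩| = n / gcd(14, 22) = 22 / 2 = 11
H is normal (ℤ_22 is abelian).
|G/H| = |G| / |H| = 22 / 11 = 2

|G/H| = 2


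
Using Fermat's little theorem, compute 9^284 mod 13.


Fermat's little theorem: if p is prime and gcd(a,p)=1, then a^(p-1) ≡ 1 (mod p)
p = 13 is prime, gcd(9,13) = 1
Reduce exponent: 284 mod 12 = 8
So 9^284 ≡ 9^8 (mod 13)
9^8 mod 13 = 3

9^284 ≡ 3 (mod 13)


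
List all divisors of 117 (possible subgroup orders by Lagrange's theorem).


Lagrange's theorem: |H| divides |G|
|G| = 117
Divisors of 117: 1, 3, 9, 13, 39, 117

Possible subgroup orders: {1, 3, 9, 13, 39, 117}


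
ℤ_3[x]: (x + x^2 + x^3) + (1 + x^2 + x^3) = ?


Add coefficients mod 3:
x^0: 0 + 1 = 1 (mod 3)
x^1: 1 + 0 = 1 (mod 3)
x^2: 1 + 1 = 2 (mod 3)
x^3: 1 + 1 = 2 (mod 3)
Result: 1 + x + 2x^2 + 2x^3

f + g = 1 + x + 2x^2 + 2x^3


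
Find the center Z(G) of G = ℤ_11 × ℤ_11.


Z(G) = {g ∈ G | gx = xg for all x ∈ G}
Direct product of abelian groups is abelian, so Z(G) = G

Z(ℤ_11 × ℤ_11) = ℤ_11 × ℤ_11


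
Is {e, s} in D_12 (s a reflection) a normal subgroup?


H = {e, s} in D_12 (s a reflection)
r·s·r⁻¹ = sr⁻² ≠ s for n ≥ 3, so {e, s} is not closed under conjugation

No, not a normal subgroup


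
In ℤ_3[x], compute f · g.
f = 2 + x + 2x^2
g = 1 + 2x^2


Expand and collect like terms; reduce coefficients mod 3:
x^0: 2·1 = 2 ≡ 2 (mod 3)
x^1: 2·0 + 1·1 = 1 ≡ 1 (mod 3)
x^2: 2·2 + 1·0 + 2·1 = 6 ≡ 0 (mod 3)
x^3: 1·2 + 2·0 = 2 ≡ 2 (mod 3)
x^4: 2·2 = 4 ≡ 1 (mod 3)
Result: 2 + x + 2x^3 + x^4

f · g = 2 + x + 2x^3 + x^4


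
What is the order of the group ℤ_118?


ℤ_n has n elements.

|ℤ_118| = 118


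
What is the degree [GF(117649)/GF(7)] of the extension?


GF(117649) = GF(7^6), so the extension degree is 6

[GF(117649)/GF(7)] = 6


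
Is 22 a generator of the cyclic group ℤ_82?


g generates ℤ_n iff gcd(g, n) = 1
gcd(22, 82) = 2
Since gcd = 2 ≠ 1, ⟨22⟩ has order 41 < 82, so 22 is not a generator.

No, 22 does not generate ℤ_82


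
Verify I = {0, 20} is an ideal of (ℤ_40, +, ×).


Check ideal conditions for I = {0, 20} in ℤ_40:
(1) I is an additive subgroup? Yes
(2) For r ∈ ℤ_40 and a ∈ I: r·a ∈ I? Yes

Yes, I is an ideal of ℤ_40


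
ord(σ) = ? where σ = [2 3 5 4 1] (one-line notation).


Cycle decomposition: (1 2 3 5)
Cycle lengths: 4
Order = lcm(4) = 4

ord(σ) = 4


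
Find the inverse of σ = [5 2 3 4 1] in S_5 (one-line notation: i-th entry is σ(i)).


To find σ⁻¹, swap domain and range:
σ(1) = 5 → σ⁻¹(5) = 1
σ(2) = 2 → σ⁻¹(2) = 2
σ(3) = 3 → σ⁻¹(3) = 3
σ(4) = 4 → σ⁻¹(4) = 4
σ(5) = 1 → σ⁻¹(1) = 5

σ⁻¹ = [5 2 3 4 1]


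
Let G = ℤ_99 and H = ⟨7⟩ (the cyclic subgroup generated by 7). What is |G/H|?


|⟨7⟩| = n / gcd(7, 99) = 99 / 1 = 99
H is normal (ℤ_99 is abelian).
|G/H| = |G| / |H| = 99 / 99 = 1

|G/H| = 1


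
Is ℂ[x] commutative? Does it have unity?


Polynomial ring over ℂ (an integral domain) is a commutative integral domain with unity 1
Commutative: Yes
Integral domain: Yes
Has unity: Yes

ℂ[x]: Commutative=Yes, Unity=Yes


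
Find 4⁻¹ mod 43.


Use the extended Euclidean algorithm to write 1 = 4·s + 43·t; then s mod 43 is the inverse.
Euclidean algorithm:
  4 = 0·43 + 4
  43 = 10·4 + 3
  4 = 1·3 + 1
  3 = 3·1 + 0
gcd(4,43) = 1
Back-substitution gives: 4·(11) + 43·(-1) = 1
So 4⁻¹ ≡ 11 ≡ 11 (mod 43)
Check: 4 × 11 = 44 ≡ 1 (mod 43) ✓

4⁻¹ ≡ 11 (mod 43)


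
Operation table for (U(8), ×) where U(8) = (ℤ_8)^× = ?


Elements: {1, 3, 5, 7}
Operation: multiplication mod 8
Entry (a, b) = (a × b) mod 8

Cayley table:
  | 1 | 3 | 5 | 7
1 | 1 | 3 | 5 | 7
3 | 3 | 1 | 7 | 5
5 | 5 | 7 | 1 | 3
7 | 7 | 5 | 3 | 1


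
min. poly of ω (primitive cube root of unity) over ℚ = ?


ω satisfies x² + x + 1 = 0 (the cyclotomic polynomial Φ₃)

Minimal polynomial: x² + x + 1


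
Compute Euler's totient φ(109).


Factor n: 109 = 109
φ(n) = n · ∏(1 - 1/p) over distinct primes p | n
φ(109) = 109 · (1 - 1/109) = 108

φ(109) = 108


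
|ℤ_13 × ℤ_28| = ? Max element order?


|ℤ_13 × ℤ_28| = 13 × 28 = 364
Max element order = lcm(13,28) = 364
Cyclic? Yes (gcd=1)

|ℤ_13×ℤ_28| = 364, max element order = 364


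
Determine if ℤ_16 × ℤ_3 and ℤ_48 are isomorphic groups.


Comparing ℤ_16 × ℤ_3 and ℤ_48:
gcd(16,3) = 1, so ℤ_16 × ℤ_3 ≅ ℤ_48 (CRT)

Yes, ℤ_16 × ℤ_3 ≅ ℤ_48


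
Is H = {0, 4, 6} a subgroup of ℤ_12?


Subgroup test for H = {0, 4, 6} in (ℤ_12, +):
(1) 0 ∈ H? Yes
(2) Closure: for all a,b ∈ H, (a+b) mod 12 ∈ H? No  [counterexample: 4 + 4 = 8 ∉ H]
(3) Inverses: for all a ∈ H, -a mod 12 ∈ H? No

No, H is not a subgroup of ℤ_12


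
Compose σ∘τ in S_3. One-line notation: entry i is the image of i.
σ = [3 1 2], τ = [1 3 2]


σ∘τ: apply τ first, then σ
1 →τ 1 →σ 3
2 →τ 3 →σ 2
3 →τ 2 →σ 1

σ∘τ = [3 2 1]


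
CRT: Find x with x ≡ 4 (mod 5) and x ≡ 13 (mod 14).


m₁ = 5, m₂ = 14, gcd = 1, so CRT applies. M = m₁·m₂ = 70
Let M₁ = M/m₁ = 14, M₂ = M/m₂ = 5
Find y₁ ≡ M₁⁻¹ (mod m₁): 14⁻¹ ≡ 4 (mod 5)
Find y₂ ≡ M₂⁻¹ (mod m₂): 5⁻¹ ≡ 3 (mod 14)
x = a₁·M₁·y₁ + a₂·M₂·y₂ = 4·14·4 + 13·5·3 = 419
Reduce mod 70: x ≡ 69
Check: 69 mod 5 = 4 ✓, 69 mod 14 = 13 ✓

x ≡ 69 (mod 70)


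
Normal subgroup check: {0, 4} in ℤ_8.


H = {0, 4} in ℤ_8
ℤ_8 is abelian; every subgroup of an abelian group is normal

Yes, normal subgroup


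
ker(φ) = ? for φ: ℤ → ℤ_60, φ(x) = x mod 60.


Kernel = preimage of identity
ker(φ) = {x ∈ ℤ : x ≡ 0 (mod 60)} = 60ℤ = {0, ±60, ±120, ...}

ker(φ) = 60ℤ


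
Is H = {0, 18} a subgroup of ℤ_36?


Subgroup test for H = {0, 18} in (ℤ_36, +):
(1) 0 ∈ H? Yes
(2) Closure: for all a,b ∈ H, (a+b) mod 36 ∈ H? Yes
(3) Inverses: for all a ∈ H, -a mod 36 ∈ H? Yes

Yes, H is a subgroup of ℤ_36


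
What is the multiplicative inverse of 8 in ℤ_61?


Use the extended Euclidean algorithm to write 1 = 8·s + 61·t; then s mod 61 is the inverse.
Euclidean algorithm:
  8 = 0·61 + 8
  61 = 7·8 + 5
  8 = 1·5 + 3
  5 = 1·3 + 2
  3 = 1·2 + 1
  2 = 2·1 + 0
gcd(8,61) = 1
Back-substitution gives: 8·(23) + 61·(-3) = 1
So 8⁻¹ ≡ 23 ≡ 23 (mod 61)
Check: 8 × 23 = 184 ≡ 1 (mod 61) ✓

8⁻¹ ≡ 23 (mod 61)


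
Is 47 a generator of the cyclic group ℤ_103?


g generates ℤ_n iff gcd(g, n) = 1
gcd(47, 103) = 1
Since gcd = 1, 47 is a generator.

Yes, 47 generates ℤ_103


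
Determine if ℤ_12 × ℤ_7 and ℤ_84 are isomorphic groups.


Comparing ℤ_12 × ℤ_7 and ℤ_84:
gcd(12,7) = 1, so ℤ_12 × ℤ_7 ≅ ℤ_84 (CRT)

Yes, ℤ_12 × ℤ_7 ≅ ℤ_84


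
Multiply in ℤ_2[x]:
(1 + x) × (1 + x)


Expand and collect like terms; reduce coefficients mod 2:
x^0: 1·1 = 1 ≡ 1 (mod 2)
x^1: 1·1 + 1·1 = 2 ≡ 0 (mod 2)
x^2: 1·1 = 1 ≡ 1 (mod 2)
Result: 1 + x^2

f · g = 1 + x^2


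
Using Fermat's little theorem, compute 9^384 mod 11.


Fermat's little theorem: if p is prime and gcd(a,p)=1, then a^(p-1) ≡ 1 (mod p)
p = 11 is prime, gcd(9,11) = 1
Reduce exponent: 384 mod 10 = 4
So 9^384 ≡ 9^4 (mod 11)
9^4 mod 11 = 5

9^384 ≡ 5 (mod 11)


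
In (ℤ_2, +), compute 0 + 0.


Operation: addition mod 2
0 + 0 = (a + b) mod 2 with a = 0, b = 0

0 + 0 = 0


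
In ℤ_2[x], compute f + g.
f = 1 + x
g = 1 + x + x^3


Add coefficients mod 2:
x^0: 1 + 1 = 0 (mod 2)
x^1: 1 + 1 = 0 (mod 2)
x^2: 0 + 0 = 0 (mod 2)
x^3: 0 + 1 = 1 (mod 2)
Result: x^3

f + g = x^3


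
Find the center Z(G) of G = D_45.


Z(G) = {g ∈ G | gx = xg for all x ∈ G}
For odd n, Z(D_n) = {e}: no nontrivial rotation commutes with all reflections

Z(D_45) = {e}


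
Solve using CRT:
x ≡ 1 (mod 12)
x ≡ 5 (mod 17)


m₁ = 12, m₂ = 17, gcd = 1, so CRT applies. M = m₁·m₂ = 204
Let M₁ = M/m₁ = 17, M₂ = M/m₂ = 12
Find y₁ ≡ M₁⁻¹ (mod m₁): 17⁻¹ ≡ 5 (mod 12)
Find y₂ ≡ M₂⁻¹ (mod m₂): 12⁻¹ ≡ 10 (mod 17)
x = a₁·M₁·y₁ + a₂·M₂·y₂ = 1·17·5 + 5·12·10 = 685
Reduce mod 204: x ≡ 73
Check: 73 mod 12 = 1 ✓, 73 mod 17 = 5 ✓

x ≡ 73 (mod 204)


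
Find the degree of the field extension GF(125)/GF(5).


GF(125) = GF(5^3), so the extension degree is 3

[GF(125)/GF(5)] = 3


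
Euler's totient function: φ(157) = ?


Factor n: 157 = 157
φ(n) = n · ∏(1 - 1/p) over distinct primes p | n
φ(157) = 157 · (1 - 1/157) = 156

φ(157) = 156


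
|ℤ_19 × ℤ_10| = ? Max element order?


|ℤ_19 × ℤ_10| = 19 × 10 = 190
Max element order = lcm(19,10) = 190
Cyclic? Yes (gcd=1)

|ℤ_19×ℤ_10| = 190, max element order = 190


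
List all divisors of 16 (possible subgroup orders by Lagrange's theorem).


Lagrange's theorem: |H| divides |G|
|G| = 16
Divisors of 16: 1, 2, 4, 8, 16

Possible subgroup orders: {1, 2, 4, 8, 16}


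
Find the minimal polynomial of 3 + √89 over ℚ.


Let α = 3 + √89. Then α - 3 = √89, so (α - 3)² = 89, giving α² - 6α - 80 = 0. Degree 2 and α ∉ ℚ, so this is the minimal polynomial.

Minimal polynomial: x² - 6x - 80


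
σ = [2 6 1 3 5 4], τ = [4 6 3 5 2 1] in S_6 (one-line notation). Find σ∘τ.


σ∘τ: apply τ first, then σ
1 →τ 4 →σ 3
2 →τ 6 →σ 4
3 →τ 3 →σ 1
4 →τ 5 →σ 5
5 →τ 2 →σ 6
6 →τ 1 →σ 2

σ∘τ = [3 4 1 5 6 2]


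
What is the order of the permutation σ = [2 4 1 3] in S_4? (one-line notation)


Cycle decomposition: (1 2 4 3)
Cycle lengths: 4
Order = lcm(4) = 4

ord(σ) = 4


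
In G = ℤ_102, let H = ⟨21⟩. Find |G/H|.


|⟨21⟩| = n / gcd(21, 102) = 102 / 3 = 34
H is normal (ℤ_102 is abelian).
|G/H| = |G| / |H| = 102 / 34 = 3

|G/H| = 3


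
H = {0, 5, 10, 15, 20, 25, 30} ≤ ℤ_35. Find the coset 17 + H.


17 + H = {17 + h (mod 35) : h ∈ H}
17+0=17, 17+5=22, 17+10=27, 17+15=32, 17+20=2, 17+25=7, 17+30=12
17 + H = {2, 7, 12, 17, 22, 27, 32} = 2 + H

17 + H = {2, 7, 12, 17, 22, 27, 32}


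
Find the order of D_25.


|D_n| = 2n (n rotations and n reflections)
|D_25| = 2×25 = 50

|D_25| = 50


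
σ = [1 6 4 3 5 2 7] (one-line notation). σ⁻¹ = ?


To find σ⁻¹, swap domain and range:
σ(1) = 1 → σ⁻¹(1) = 1
σ(2) = 6 → σ⁻¹(6) = 2
σ(3) = 4 → σ⁻¹(4) = 3
σ(4) = 3 → σ⁻¹(3) = 4
σ(5) = 5 → σ⁻¹(5) = 5
σ(6) = 2 → σ⁻¹(2) = 6
σ(7) = 7 → σ⁻¹(7) = 7

σ⁻¹ = [1 6 4 3 5 2 7]


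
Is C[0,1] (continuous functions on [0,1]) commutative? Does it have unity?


pointwise +,× is commutative with unity (constant 1); but bump functions with disjoint support multiply to 0 — zero divisors, so not an integral domain
Commutative: Yes
Integral domain: No
Has unity: Yes

C[0,1] (continuous functions on [0,1]): Commutative=Yes, Unity=Yes


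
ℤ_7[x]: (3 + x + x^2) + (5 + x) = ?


Add coefficients mod 7:
x^0: 3 + 5 = 1 (mod 7)
x^1: 1 + 1 = 2 (mod 7)
x^2: 1 + 0 = 1 (mod 7)
Result: 1 + 2x + x^2

f + g = 1 + 2x + x^2


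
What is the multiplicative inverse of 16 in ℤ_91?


Use the extended Euclidean algorithm to write 1 = 16·s + 91·t; then s mod 91 is the inverse.
Euclidean algorithm:
  16 = 0·91 + 16
  91 = 5·16 + 11
  16 = 1·11 + 5
  11 = 2·5 + 1
  5 = 5·1 + 0
gcd(16,91) = 1
Back-substitution gives: 16·(-17) + 91·(3) = 1
So 16⁻¹ ≡ -17 ≡ 74 (mod 91)
Check: 16 × 74 = 1184 ≡ 1 (mod 91) ✓

16⁻¹ ≡ 74 (mod 91)


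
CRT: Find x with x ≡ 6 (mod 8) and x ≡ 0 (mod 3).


m₁ = 8, m₂ = 3, gcd = 1, so CRT applies. M = m₁·m₂ = 24
Let M₁ = M/m₁ = 3, M₂ = M/m₂ = 8
Find y₁ ≡ M₁⁻¹ (mod m₁): 3⁻¹ ≡ 3 (mod 8)
Find y₂ ≡ M₂⁻¹ (mod m₂): 8⁻¹ ≡ 2 (mod 3)
x = a₁·M₁·y₁ + a₂·M₂·y₂ = 6·3·3 + 0·8·2 = 54
Reduce mod 24: x ≡ 6
Check: 6 mod 8 = 6 ✓, 6 mod 3 = 0 ✓

x ≡ 6 (mod 24)


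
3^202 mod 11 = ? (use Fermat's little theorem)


Fermat's little theorem: if p is prime and gcd(a,p)=1, then a^(p-1) ≡ 1 (mod p)
p = 11 is prime, gcd(3,11) = 1
Reduce exponent: 202 mod 10 = 2
So 3^202 ≡ 3^2 (mod 11)
3^2 mod 11 = 9

3^202 ≡ 9 (mod 11)


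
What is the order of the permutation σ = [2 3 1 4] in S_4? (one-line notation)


Cycle decomposition: (1 2 3)
Cycle lengths: 3
Order = lcm(3) = 3

ord(σ) = 3


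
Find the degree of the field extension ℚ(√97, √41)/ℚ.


[ℚ(√97,√41):ℚ] = [ℚ(√97,√41):ℚ(√97)]·[ℚ(√97):ℚ] = 2·2 = 4

[ℚ(√97, √41)/ℚ] = 4


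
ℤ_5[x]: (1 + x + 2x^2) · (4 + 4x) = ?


Expand and collect like terms; reduce coefficients mod 5:
x^0: 1·4 = 4 ≡ 4 (mod 5)
x^1: 1·4 + 1·4 = 8 ≡ 3 (mod 5)
x^2: 1·4 + 2·4 = 12 ≡ 2 (mod 5)
x^3: 2·4 = 8 ≡ 3 (mod 5)
Result: 4 + 3x + 2x^2 + 3x^3

f · g = 4 + 3x + 2x^2 + 3x^3


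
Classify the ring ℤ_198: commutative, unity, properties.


ℤ_198 is a commutative ring with unity 1; 198 = 2×99 is composite, so 2·99 ≡ 0 gives zero divisors (not an integral domain)
Commutative: Yes
Integral domain: No
Has unity: Yes

ℤ_198: Commutative=Yes, Unity=Yes


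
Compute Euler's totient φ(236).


Factor n: 236 = 2^2 × 59
φ(n) = n · ∏(1 - 1/p) over distinct primes p | n
φ(236) = 236 · (1 - 1/2) · (1 - 1/59) = 116

φ(236) = 116


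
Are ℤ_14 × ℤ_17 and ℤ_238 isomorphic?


Comparing ℤ_14 × ℤ_17 and ℤ_238:
gcd(14,17) = 1, so ℤ_14 × ℤ_17 ≅ ℤ_238 (CRT)

Yes, ℤ_14 × ℤ_17 ≅ ℤ_238


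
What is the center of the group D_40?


Z(G) = {g ∈ G | gx = xg for all x ∈ G}
For even n, Z(D_n) = {e, r^(n/2)}: the 180° rotation r^20 commutes with every reflection and rotation

Z(D_40) = {e, r^20}


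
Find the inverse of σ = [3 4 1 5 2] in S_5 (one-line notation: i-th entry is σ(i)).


To find σ⁻¹, swap domain and range:
σ(1) = 3 → σ⁻¹(3) = 1
σ(2) = 4 → σ⁻¹(4) = 2
σ(3) = 1 → σ⁻¹(1) = 3
σ(4) = 5 → σ⁻¹(5) = 4
σ(5) = 2 → σ⁻¹(2) = 5

σ⁻¹ = [3 5 1 2 4]


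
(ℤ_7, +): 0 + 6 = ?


Operation: addition mod 7
0 + 6 = (a + b) mod 7 with a = 0, b = 6

0 + 6 = 6


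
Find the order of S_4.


|S_n| = n! (number of permutations of n symbols)
|S_4| = 4! = 24

|S_4| = 24


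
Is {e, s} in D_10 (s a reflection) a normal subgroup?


H = {e, s} in D_10 (s a reflection)
r·s·r⁻¹ = sr⁻² ≠ s for n ≥ 3, so {e, s} is not closed under conjugation

No, not a normal subgroup


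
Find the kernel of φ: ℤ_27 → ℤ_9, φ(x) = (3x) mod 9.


Kernel = preimage of identity
ker(φ) = {x ∈ ℤ_27 : 3x ≡ 0 (mod 9)}. Since 9 | 27, φ is well-defined. The kernel is the cyclic subgroup ⟨3⟩ of ℤ_27 (order 9), i.e. {0, 3, 6, 9, 12, 15, 18, 21, 24}

ker(φ) = {0, 3, 6, 9, 12, 15, 18, 21, 24}


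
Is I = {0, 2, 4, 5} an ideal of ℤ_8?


Check ideal conditions for I = {0, 2, 4, 5} in ℤ_8:
(1) I is an additive subgroup? No
(2) For r ∈ ℤ_8 and a ∈ I: r·a ∈ I? No  [counterexample: r=3, a=2, r·a mod 8 = 6 ∉ I]

No, I is not an ideal of ℤ_8


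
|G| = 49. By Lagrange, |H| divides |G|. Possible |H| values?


Lagrange's theorem: |H| divides |G|
|G| = 49
Divisors of 49: 1, 7, 49

Possible subgroup orders: {1, 7, 49}


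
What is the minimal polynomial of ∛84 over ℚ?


∛84 satisfies x³ - 84 = 0, irreducible over ℚ (no rational root; 84 is not a perfect cube)

Minimal polynomial: x³ - 84


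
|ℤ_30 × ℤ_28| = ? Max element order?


|ℤ_30 × ℤ_28| = 30 × 28 = 840
Max element order = lcm(30,28) = 420
Cyclic? No (gcd=2)

|ℤ_30×ℤ_28| = 840, max element order = 420


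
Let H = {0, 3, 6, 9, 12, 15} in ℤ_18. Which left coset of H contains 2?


2 + H = {2 + h (mod 18) : h ∈ H}
2+0=2, 2+3=5, 2+6=8, 2+9=11, 2+12=14, 2+15=17

2 + H = {2, 5, 8, 11, 14, 17}


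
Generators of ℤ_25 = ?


g generates ℤ_n iff gcd(g,n) = 1
Prime factors of 25: 5
Generators are g ∈ {1,...,24} not divisible by any of these primes.
Generators: {1, 2, 3, 4, 6, 7, 8, 9, 11, 12, 13, 14, 16, 17, 18, 19, 21, 22, 23, 24}
Number of generators = φ(25) = 20

Generators of ℤ_25 = {1, 2, 3, 4, 6, 7, 8, 9, 11, 12, 13, 14, 16, 17, 18, 19, 21, 22, 23, 24}


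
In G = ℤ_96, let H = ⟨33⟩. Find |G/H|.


|⟨33⟩| = n / gcd(33, 96) = 96 / 3 = 32
H is normal (ℤ_96 is abelian).
|G/H| = |G| / |H| = 96 / 32 = 3

|G/H| = 3


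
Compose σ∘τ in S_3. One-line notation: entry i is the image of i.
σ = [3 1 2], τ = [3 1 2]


σ∘τ: apply τ first, then σ
1 →τ 3 →σ 2
2 →τ 1 →σ 3
3 →τ 2 →σ 1

σ∘τ = [2 3 1]


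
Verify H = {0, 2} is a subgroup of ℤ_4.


Subgroup test for H = {0, 2} in (ℤ_4, +):
(1) 0 ∈ H? Yes
(2) Closure: for all a,b ∈ H, (a+b) mod 4 ∈ H? Yes
(3) Inverses: for all a ∈ H, -a mod 4 ∈ H? Yes

Yes, H is a subgroup of ℤ_4


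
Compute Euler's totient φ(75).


Factor n: 75 = 3 × 5^2
φ(n) = n · ∏(1 - 1/p) over distinct primes p | n
φ(75) = 75 · (1 - 1/3) · (1 - 1/5) = 40

φ(75) = 40


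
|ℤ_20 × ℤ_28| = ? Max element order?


|ℤ_20 × ℤ_28| = 20 × 28 = 560
Max element order = lcm(20,28) = 140
Cyclic? No (gcd=4)

|ℤ_20×ℤ_28| = 560, max element order = 140


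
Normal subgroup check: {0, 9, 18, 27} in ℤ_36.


H = {0, 9, 18, 27} in ℤ_36
ℤ_36 is abelian; every subgroup of an abelian group is normal

Yes, normal subgroup


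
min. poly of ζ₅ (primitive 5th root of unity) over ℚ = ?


ζ₅ is a root of Φ₅(x) = x⁴ + x³ + x² + x + 1, irreducible over ℚ

Minimal polynomial: x⁴ + x³ + x² + x + 1


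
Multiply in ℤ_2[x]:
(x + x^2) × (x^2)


Expand and collect like terms; reduce coefficients mod 2:
x^0: 0·0 = 0 ≡ 0 (mod 2)
x^1: 0·0 + 1·0 = 0 ≡ 0 (mod 2)
x^2: 0·1 + 1·0 + 1·0 = 0 ≡ 0 (mod 2)
x^3: 1·1 + 1·0 = 1 ≡ 1 (mod 2)
x^4: 1·1 = 1 ≡ 1 (mod 2)
Result: x^3 + x^4

f · g = x^3 + x^4


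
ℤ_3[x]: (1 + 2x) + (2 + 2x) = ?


Add coefficients mod 3:
x^0: 1 + 2 = 0 (mod 3)
x^1: 2 + 2 = 1 (mod 3)
Result: x

f + g = x


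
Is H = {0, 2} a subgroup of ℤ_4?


Subgroup test for H = {0, 2} in (ℤ_4, +):
(1) 0 ∈ H? Yes
(2) Closure: for all a,b ∈ H, (a+b) mod 4 ∈ H? Yes
(3) Inverses: for all a ∈ H, -a mod 4 ∈ H? Yes

Yes, H is a subgroup of ℤ_4


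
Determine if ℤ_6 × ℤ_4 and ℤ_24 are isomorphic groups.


Comparing ℤ_6 × ℤ_4 and ℤ_24:
gcd(6,4) = 2 ≠ 1. Max element order in ℤ_6×ℤ_4 is lcm(6,4) = 12 < 24, so it has no element of order 24

No, ℤ_6 × ℤ_4 ≇ ℤ_24


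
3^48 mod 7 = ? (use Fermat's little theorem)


Fermat's little theorem: if p is prime and gcd(a,p)=1, then a^(p-1) ≡ 1 (mod p)
p = 7 is prime, gcd(3,7) = 1
Reduce exponent: 48 mod 6 = 0
So 3^48 ≡ 3^0 (mod 7)
3^0 = 1

3^48 ≡ 1 (mod 7)


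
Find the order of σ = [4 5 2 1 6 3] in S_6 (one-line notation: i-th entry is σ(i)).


Cycle decomposition: (1 4) (2 5 6 3)
Cycle lengths: 2, 4
Order = lcm(2, 4) = 4

ord(σ) = 4


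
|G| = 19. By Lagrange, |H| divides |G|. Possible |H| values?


Lagrange's theorem: |H| divides |G|
|G| = 19
Divisors of 19: 1, 19

Possible subgroup orders: {1, 19}


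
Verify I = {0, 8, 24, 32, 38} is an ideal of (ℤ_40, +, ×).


Check ideal conditions for I = {0, 8, 24, 32, 38} in ℤ_40:
(1) I is an additive subgroup? No
(2) For r ∈ ℤ_40 and a ∈ I: r·a ∈ I? No  [counterexample: r=2, a=8, r·a mod 40 = 16 ∉ I]

No, I is not an ideal of ℤ_40


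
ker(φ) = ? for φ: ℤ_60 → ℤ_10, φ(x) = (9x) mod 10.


Kernel = preimage of identity
ker(φ) = {x ∈ ℤ_60 : 9x ≡ 0 (mod 10)}. Since 10 | 60, φ is well-defined. The kernel is the cyclic subgroup ⟨10⟩ of ℤ_60 (order 6), i.e. {0, 10, 20, 30, 40, 50}

ker(φ) = {0, 10, 20, 30, 40, 50}


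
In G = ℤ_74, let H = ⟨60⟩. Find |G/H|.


|⟨60⟩| = n / gcd(60, 74) = 74 / 2 = 37
H is normal (ℤ_74 is abelian).
|G/H| = |G| / |H| = 74 / 37 = 2

|G/H| = 2


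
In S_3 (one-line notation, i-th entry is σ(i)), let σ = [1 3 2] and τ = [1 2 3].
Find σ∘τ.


σ∘τ: apply τ first, then σ
1 →τ 1 →σ 1
2 →τ 2 →σ 3
3 →τ 3 →σ 2

σ∘τ = [1 3 2]


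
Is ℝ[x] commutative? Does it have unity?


Polynomial ring over ℝ (an integral domain) is a commutative integral domain with unity 1
Commutative: Yes
Integral domain: Yes
Has unity: Yes

ℝ[x]: Commutative=Yes, Unity=Yes


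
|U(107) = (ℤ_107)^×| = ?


U(n) is the group of units mod n; |U(n)| = φ(n)
|U(107)| = φ(107) = 106

|U(107) = (ℤ_107)^×| = 106


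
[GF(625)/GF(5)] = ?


GF(625) = GF(5^4), so the extension degree is 4

[GF(625)/GF(5)] = 4


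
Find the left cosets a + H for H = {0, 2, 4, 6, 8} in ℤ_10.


H = {0, 2, 4, 6, 8}, |H| = 5
Number of cosets = |G|/|H| = 10/5 = 2
0 + H = {0, 2, 4, 6, 8}
1 + H = {1, 3, 5, 7, 9}

Cosets: 0+H={0,2,4,6,8}; 1+H={1,3,5,7,9}


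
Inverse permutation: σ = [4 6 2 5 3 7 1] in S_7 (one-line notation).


To find σ⁻¹, swap domain and range:
σ(1) = 4 → σ⁻¹(4) = 1
σ(2) = 6 → σ⁻¹(6) = 2
σ(3) = 2 → σ⁻¹(2) = 3
σ(4) = 5 → σ⁻¹(5) = 4
σ(5) = 3 → σ⁻¹(3) = 5
σ(6) = 7 → σ⁻¹(7) = 6
σ(7) = 1 → σ⁻¹(1) = 7

σ⁻¹ = [7 3 5 1 4 2 6]


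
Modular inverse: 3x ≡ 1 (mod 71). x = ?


Use the extended Euclidean algorithm to write 1 = 3·s + 71·t; then s mod 71 is the inverse.
Euclidean algorithm:
  3 = 0·71 + 3
  71 = 23·3 + 2
  3 = 1·2 + 1
  2 = 2·1 + 0
gcd(3,71) = 1
Back-substitution gives: 3·(24) + 71·(-1) = 1
So 3⁻¹ ≡ 24 ≡ 24 (mod 71)
Check: 3 × 24 = 72 ≡ 1 (mod 71) ✓

3⁻¹ ≡ 24 (mod 71)


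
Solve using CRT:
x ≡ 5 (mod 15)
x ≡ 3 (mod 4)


m₁ = 15, m₂ = 4, gcd = 1, so CRT applies. M = m₁·m₂ = 60
Let M₁ = M/m₁ = 4, M₂ = M/m₂ = 15
Find y₁ ≡ M₁⁻¹ (mod m₁): 4⁻¹ ≡ 4 (mod 15)
Find y₂ ≡ M₂⁻¹ (mod m₂): 15⁻¹ ≡ 3 (mod 4)
x = a₁·M₁·y₁ + a₂·M₂·y₂ = 5·4·4 + 3·15·3 = 215
Reduce mod 60: x ≡ 35
Check: 35 mod 15 = 5 ✓, 35 mod 4 = 3 ✓

x ≡ 35 (mod 60)


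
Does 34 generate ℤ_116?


g generates ℤ_n iff gcd(g, n) = 1
gcd(34, 116) = 2
Since gcd = 2 ≠ 1, ⟨34⟩ has order 58 < 116, so 34 is not a generator.

No, 34 does not generate ℤ_116


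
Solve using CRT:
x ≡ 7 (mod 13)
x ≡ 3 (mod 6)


m₁ = 13, m₂ = 6, gcd = 1, so CRT applies. M = m₁·m₂ = 78
Let M₁ = M/m₁ = 6, M₂ = M/m₂ = 13
Find y₁ ≡ M₁⁻¹ (mod m₁): 6⁻¹ ≡ 11 (mod 13)
Find y₂ ≡ M₂⁻¹ (mod m₂): 13⁻¹ ≡ 1 (mod 6)
x = a₁·M₁·y₁ + a₂·M₂·y₂ = 7·6·11 + 3·13·1 = 501
Reduce mod 78: x ≡ 33
Check: 33 mod 13 = 7 ✓, 33 mod 6 = 3 ✓

x ≡ 33 (mod 78)


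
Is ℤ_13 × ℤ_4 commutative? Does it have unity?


Direct product ring; commutative with unity (1,1); but (1,0)·(0,1) = (0,0) gives zero divisors, so not an integral domain
Commutative: Yes
Integral domain: No
Has unity: Yes

ℤ_13 × ℤ_4: Commutative=Yes, Unity=Yes


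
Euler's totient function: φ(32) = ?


Factor n: 32 = 2^5
φ(n) = n · ∏(1 - 1/p) over distinct primes p | n
φ(32) = 32 · (1 - 1/2) = 16

φ(32) = 16


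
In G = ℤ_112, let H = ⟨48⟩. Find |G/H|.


|⟨48⟩| = n / gcd(48, 112) = 112 / 16 = 7
H is normal (ℤ_112 is abelian).
|G/H| = |G| / |H| = 112 / 7 = 16

|G/H| = 16


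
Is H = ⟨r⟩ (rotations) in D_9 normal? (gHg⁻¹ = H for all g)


H = ⟨r⟩ (rotations) in D_9
The rotation subgroup ⟨r⟩ has index 2 in D_9, so it is normal

Yes, normal subgroup


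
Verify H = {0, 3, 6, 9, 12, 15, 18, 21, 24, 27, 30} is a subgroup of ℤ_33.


Subgroup test for H = {0, 3, 6, 9, 12, 15, 18, 21, 24, 27, 30} in (ℤ_33, +):
(1) 0 ∈ H? Yes
(2) Closure: for all a,b ∈ H, (a+b) mod 33 ∈ H? Yes
(3) Inverses: for all a ∈ H, -a mod 33 ∈ H? Yes

Yes, H is a subgroup of ℤ_33


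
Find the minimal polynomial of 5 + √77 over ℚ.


Let α = 5 + √77. Then α - 5 = √77, so (α - 5)² = 77, giving α² - 10α - 52 = 0. Degree 2 and α ∉ ℚ, so this is the minimal polynomial.

Minimal polynomial: x² - 10x - 52


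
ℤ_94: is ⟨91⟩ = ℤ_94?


g generates ℤ_n iff gcd(g, n) = 1
gcd(91, 94) = 1
Since gcd = 1, 91 is a generator.

Yes, 91 generates ℤ_94


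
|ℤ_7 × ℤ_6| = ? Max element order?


|ℤ_7 × ℤ_6| = 7 × 6 = 42
Max element order = lcm(7,6) = 42
Cyclic? Yes (gcd=1)

|ℤ_7×ℤ_6| = 42, max element order = 42


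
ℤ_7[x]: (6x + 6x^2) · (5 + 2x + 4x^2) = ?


Expand and collect like terms; reduce coefficients mod 7:
x^0: 0·5 = 0 ≡ 0 (mod 7)
x^1: 0·2 + 6·5 = 30 ≡ 2 (mod 7)
x^2: 0·4 + 6·2 + 6·5 = 42 ≡ 0 (mod 7)
x^3: 6·4 + 6·2 = 36 ≡ 1 (mod 7)
x^4: 6·4 = 24 ≡ 3 (mod 7)
Result: 2x + x^3 + 3x^4

f · g = 2x + x^3 + 3x^4


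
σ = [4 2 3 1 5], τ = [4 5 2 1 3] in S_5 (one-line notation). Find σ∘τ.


σ∘τ: apply τ first, then σ
1 →τ 4 →σ 1
2 →τ 5 →σ 5
3 →τ 2 →σ 2
4 →τ 1 →σ 4
5 →τ 3 →σ 3

σ∘τ = [1 5 2 4 3]


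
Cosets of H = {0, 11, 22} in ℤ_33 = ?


H = {0, 11, 22}, |H| = 3
Number of cosets = |G|/|H| = 33/3 = 11
0 + H = {0, 11, 22}
1 + H = {1, 12, 23}
2 + H = {2, 13, 24}
3 + H = {3, 14, 25}
4 + H = {4, 15, 26}
5 + H = {5, 16, 27}
6 + H = {6, 17, 28}
7 + H = {7, 18, 29}
8 + H = {8, 19, 30}
9 + H = {9, 20, 31}
10 + H = {10, 21, 32}

Cosets: 0+H={0,11,22}; 1+H={1,12,23}; 2+H={2,13,24}; 3+H={3,14,25}; 4+H={4,15,26}; 5+H={5,16,27}; 6+H={6,17,28}; 7+H={7,18,29}; 8+H={8,19,30}; 9+H={9,20,31}; 10+H={10,21,32}
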